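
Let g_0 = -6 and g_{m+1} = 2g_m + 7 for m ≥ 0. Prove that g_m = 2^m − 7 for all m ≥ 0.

Base case: g_0 = -6, and 2^0 − 7 = 1 − 7 = -6.
Assume g_j = 2^j − 7 for some j ≥ 0.
Then g_{j+1} = 2g_j + 7 = 2·(2^j − 7) + 7 = 2^{j+1} − 14 + 7 = 2^{j+1} − 7.
So the formula holds for j+1, and by induction g_m = 2^m − 7 for all m ≥ 0.

g_m = 2^m − 7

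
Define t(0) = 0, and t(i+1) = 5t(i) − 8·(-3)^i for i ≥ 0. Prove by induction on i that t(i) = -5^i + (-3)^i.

Base case: t(0) = 0, and -5^0 + (-3)^0 = -1 + 1 = 0.
Assume t(m) = -5^m + (-3)^m for some m ≥ 0.
Then t(m+1) = 5t(m) − 8·(-3)^m = 5·(-5^m + (-3)^m) − 8·(-3)^m = -5^{m+1} + 5·(-3)^m − 8·(-3)^m = -5^{m+1} − 3·(-3)^m = -5^{m+1} + (-3)^{m+1}.
Hence t(i) = -5^i + (-3)^i for every i ≥ 0, by induction.

t(i) = -5^i + (-3)^i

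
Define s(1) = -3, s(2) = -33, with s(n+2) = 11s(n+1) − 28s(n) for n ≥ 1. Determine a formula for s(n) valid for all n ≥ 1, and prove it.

Claim: s(n) = -7^n + 4^n.

Base cases: s(1) = -3 and -7^1 + 4^1 = -3; s(2) = -33 and -7^2 + 4^2 = -33.
Assume s(j) = -7^j + 4^j for all 1 ≤ j ≤ m, where m ≥ 2.
Then s(m+1) = 11s(m) − 28s(m−1) = 11·(-7^m + 4^m) − 28·(-7^{m−1} + 4^{m−1}) = -(11·7 − 28)7^{m−1} + (11·4 − 28)4^{m−1} = -49·7^{m−1} + 16·4^{m−1} = -7^{m+1} + 4^{m+1}.
So the formula holds for m+1, and by strong induction s(n) = -7^n + 4^n for all n ≥ 1.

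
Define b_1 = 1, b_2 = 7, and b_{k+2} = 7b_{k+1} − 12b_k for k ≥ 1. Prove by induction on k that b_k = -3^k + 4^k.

Base cases: b_1 = 1 and -3^1 + 4^1 = 1; b_2 = 7 and -3^2 + 4^2 = 7.
Assume b_i = -3^i + 4^i for all 1 ≤ i ≤ j, where j ≥ 2.
Then b_{j+1} = 7b_j − 12b_{j−1} = 7·(-3^j + 4^j) − 12·(-3^{j−1} + 4^{j−1}) = -(7·3 − 12)3^{j−1} + (7·4 − 12)4^{j−1} = -9·3^{j−1} + 16·4^{j−1} = -3^{j+1} + 4^{j+1}.
By strong induction, b_k = -3^k + 4^k for all k ≥ 1.

b_k = -3^k + 4^k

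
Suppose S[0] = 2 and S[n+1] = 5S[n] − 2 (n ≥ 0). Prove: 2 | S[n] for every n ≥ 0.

Base case: S[0] = 2 = 2·1, so 2 | S[0].
Assume 2 | S[k], so S[k] = 2t for some integer t.
Then S[k+1] = 5S[k] − 2 = 5·(2t) − 2 = 2(5t − 1), so 2 | S[k+1].
This completes the inductive step, so 2 | S[n] for all n ≥ 0.

2 | S[n]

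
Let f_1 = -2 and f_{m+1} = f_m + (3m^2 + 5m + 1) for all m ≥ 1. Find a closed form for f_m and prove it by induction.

Claim: f_m = m^3 + m^2 − m − 3.

Base case: f_1 = -2, and 1^3 + 1^2 − 1 − 3 = -2.
Assume f_j = j^3 + j^2 − j − 3.
Then f_{j+1} = f_j + (3j^2 + 5j + 1) = (j^3 + j^2 − j − 3) + (3j^2 + 5j + 1) = j^3 + 4j^2 + 4j − 2,
and (j+1)^3 + (j+1)^2 − (j+1) − 3 = j^3 + 4j^2 + 4j − 2.
Hence f_m = m^3 + m^2 − m − 3 for every m ≥ 1, by induction.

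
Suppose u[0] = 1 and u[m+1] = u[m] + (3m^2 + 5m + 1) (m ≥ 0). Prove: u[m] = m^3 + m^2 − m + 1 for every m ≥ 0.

Base case: u[0] = 1, and 0^3 + 0^2 − 0 + 1 = 1.
Assume u[k] = k^3 + k^2 − k + 1.
Then u[k+1] = u[k] + (3k^2 + 5k + 1) = (k^3 + k^2 − k + 1) + (3k^2 + 5k + 1) = k^3 + 4k^2 + 4k + 2,
and (k+1)^3 + (k+1)^2 − (k+1) + 1 = k^3 + 4k^2 + 4k + 2.
Hence u[m] = m^3 + m^2 − m + 1 for every m ≥ 0, by induction.

u[m] = m^3 + m^2 − m + 1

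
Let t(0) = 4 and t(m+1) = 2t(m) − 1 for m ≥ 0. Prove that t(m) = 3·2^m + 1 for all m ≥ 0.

Base case: t(0) = 4, and 3·2^0 + 1 = 3 + 1 = 4.
Assume t(k) = 3·2^k + 1 for some k ≥ 0.
Then t(k+1) = 2t(k) − 1 = 2·(3·2^k + 1) − 1 = 6·2^k + 2 − 1 = 3·2^{k+1} + 1.
This completes the inductive step, so t(m) = 3·2^m + 1 for all m ≥ 0.

t(m) = 3·2^m + 1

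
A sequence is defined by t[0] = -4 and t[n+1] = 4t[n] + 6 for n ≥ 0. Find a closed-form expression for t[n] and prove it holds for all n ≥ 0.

Claim: t[n] = -2·4^n − 2.

Base case: t[0] = -4, and -2·4^0 − 2 = -2 − 2 = -4.
Assume t[k] = -2·4^k − 2 for some k ≥ 0.
Then t[k+1] = 4t[k] + 6 = 4·(-2·4^k − 2) + 6 = -8·4^k − 8 + 6 = -2·4^{k+1} − 2.
By induction, t[n] = -2·4^n − 2 for all n ≥ 0.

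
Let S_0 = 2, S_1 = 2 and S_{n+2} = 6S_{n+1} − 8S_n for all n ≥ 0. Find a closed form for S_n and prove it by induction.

Claim: S_n = 3·2^n − 4^n.

Base cases: S_0 = 2 and 3·2^0 − 4^0 = 2; S_1 = 2 and 3·2^1 − 4^1 = 2.
Assume S_i = 3·2^i − 4^i for all 0 ≤ i ≤ j, where j ≥ 1.
Then S_{j+1} = 6S_j − 8S_{j−1} = 6·(3·2^j − 4^j) − 8·(3·2^{j−1} − 4^{j−1}) = 3·(6·2 − 8)2^{j−1} − (6·4 − 8)4^{j−1} = 12·2^{j−1} − 16·4^{j−1} = 3·2^{j+1} − 4^{j+1}.
So the formula holds for j+1, and by strong induction S_n = 3·2^n − 4^n for all n ≥ 0.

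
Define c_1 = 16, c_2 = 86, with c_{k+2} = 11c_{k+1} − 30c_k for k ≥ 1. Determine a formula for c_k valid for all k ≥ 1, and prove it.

Claim: c_k = 2·5^k + 6^k.

Base cases: c_1 = 16 and 2·5^1 + 6^1 = 16; c_2 = 86 and 2·5^2 + 6^2 = 86.
Assume c_j = 2·5^j + 6^j for all 1 ≤ j ≤ m, where m ≥ 2.
Then c_{m+1} = 11c_m − 30c_{m−1} = 11·(2·5^m + 6^m) − 30·(2·5^{m−1} + 6^{m−1}) = 2·(11·5 − 30)5^{m−1} + (11·6 − 30)6^{m−1} = 50·5^{m−1} + 36·6^{m−1} = 2·5^{m+1} + 6^{m+1}.
By strong induction, c_k = 2·5^k + 6^k for all k ≥ 1.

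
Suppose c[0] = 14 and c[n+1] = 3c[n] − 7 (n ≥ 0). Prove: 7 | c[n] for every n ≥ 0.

Base case: c[0] = 14 = 7·2, so 7 | c[0].
Assume 7 | c[k], so c[k] = 7t for some integer t.
Then c[k+1] = 3c[k] − 7 = 3·(7t) − 7 = 7(3t − 1), so 7 | c[k+1].
So the property holds for k+1, and by induction 7 | c[n] for all n ≥ 0.

7 | c[n]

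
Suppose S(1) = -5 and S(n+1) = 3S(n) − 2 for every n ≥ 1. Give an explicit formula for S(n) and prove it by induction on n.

Claim: S(n) = -2·3^n + 1.

Base case: S(1) = -5, and -2·3^1 + 1 = -6 + 1 = -5.
Assume S(r) = -2·3^r + 1 for some r ≥ 1.
Then S(r+1) = 3S(r) − 2 = 3·(-2·3^r + 1) − 2 = -6·3^r + 3 − 2 = -2·3^{r+1} + 1.
By induction, S(n) = -2·3^n + 1 for all n ≥ 1.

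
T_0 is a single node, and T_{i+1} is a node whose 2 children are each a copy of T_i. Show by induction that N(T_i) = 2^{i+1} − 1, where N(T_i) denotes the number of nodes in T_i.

Base case: N(T_0) = 1, and 2^{0+1} − 1 = 1.
Assume N(T_m) = 2^{m+1} − 1.
Then N(T_{m+1}) = 1 + 2N(T_m) = 1 + 2(2^{m+1} − 1) = 2^{m+2} − 2 + 1 = 2^{m+2} − 1.
This completes the inductive step, so N(T_i) = 2^{i+1} − 1 for all i ≥ 0.

N(T_i) = 2^{i+1} − 1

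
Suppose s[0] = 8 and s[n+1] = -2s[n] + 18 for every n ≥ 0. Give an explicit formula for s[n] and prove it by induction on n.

Claim: s[n] = 2·(-2)^n + 6.

Base case: s[0] = 8, and 2·(-2)^0 + 6 = 2 + 6 = 8.
Assume s[j] = 2·(-2)^j + 6 for some j ≥ 0.
Then s[j+1] = -2s[j] + 18 = -2·(2·(-2)^j + 6) + 18 = -4·(-2)^j − 12 + 18 = 2·(-2)^{j+1} + 6.
By induction, s[n] = 2·(-2)^n + 6 for all n ≥ 0.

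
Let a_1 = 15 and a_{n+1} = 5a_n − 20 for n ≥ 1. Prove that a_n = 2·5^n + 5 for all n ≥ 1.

Base case: a_1 = 15, and 2·5^1 + 5 = 10 + 5 = 15.
Assume a_r = 2·5^r + 5 for some r ≥ 1.
Then a_{r+1} = 5a_r − 20 = 5·(2·5^r + 5) − 20 = 10·5^r + 25 − 20 = 2·5^{r+1} + 5.
Hence a_n = 2·5^n + 5 for every n ≥ 1, by induction.

a_n = 2·5^n + 5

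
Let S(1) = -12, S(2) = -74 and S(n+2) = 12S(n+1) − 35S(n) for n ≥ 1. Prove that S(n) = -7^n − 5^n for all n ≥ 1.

Base cases: S(1) = -12 and -7^1 − 5^1 = -12; S(2) = -74 and -7^2 − 5^2 = -74.
Assume S(j) = -7^j − 5^j for all 1 ≤ j ≤ m, where m ≥ 2.
Then S(m+1) = 12S(m) − 35S(m−1) = 12·(-7^m − 5^m) − 35·(-7^{m−1} − 5^{m−1}) = -(12·7 − 35)7^{m−1} − (12·5 − 35)5^{m−1} = -49·7^{m−1} − 25·5^{m−1} = -7^{m+1} − 5^{m+1}.
Hence S(n) = -7^n − 5^n for every n ≥ 1, by strong induction.

S(n) = -7^n − 5^n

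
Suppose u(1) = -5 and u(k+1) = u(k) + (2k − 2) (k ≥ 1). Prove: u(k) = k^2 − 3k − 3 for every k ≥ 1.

Base case: u(1) = -5, and 1^2 − 3·1 − 3 = -5.
Assume u(m) = m^2 − 3m − 3.
Then u(m+1) = u(m) + (2m − 2) = (m^2 − 3m − 3) + (2m − 2) = m^2 − m − 5,
and (m+1)^2 − 3·(m+1) − 3 = m^2 − m − 5.
This completes the inductive step, so u(k) = k^2 − 3k − 3 for all k ≥ 1.

u(k) = k^2 − 3k − 3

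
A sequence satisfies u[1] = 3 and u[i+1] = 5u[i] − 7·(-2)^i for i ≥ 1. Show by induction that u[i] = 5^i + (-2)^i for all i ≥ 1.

Base case: u[1] = 3, and 5^1 + (-2)^1 = 5 − 2 = 3.
Assume u[j] = 5^j + (-2)^j for some j ≥ 1.
Then u[j+1] = 5u[j] − 7·(-2)^j = 5·(5^j + (-2)^j) − 7·(-2)^j = 5^{j+1} + 5·(-2)^j − 7·(-2)^j = 5^{j+1} − 2·(-2)^j = 5^{j+1} + (-2)^{j+1}.
So the formula holds for j+1, and by induction u[i] = 5^i + (-2)^i for all i ≥ 1.

u[i] = 5^i + (-2)^i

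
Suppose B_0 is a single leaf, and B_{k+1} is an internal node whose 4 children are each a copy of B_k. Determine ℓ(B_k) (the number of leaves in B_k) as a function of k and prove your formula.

Claim: ℓ(B_k) = 4^k.

Base case: ℓ(B_0) = 1, and 4^0 = 1.
Assume ℓ(B_m) = 4^m.
Then ℓ(B_{m+1}) = 4·ℓ(B_m) = 4·4^m = 4^{m+1}.
So the formula holds for m+1, and by induction ℓ(B_k) = 4^k for all k ≥ 0.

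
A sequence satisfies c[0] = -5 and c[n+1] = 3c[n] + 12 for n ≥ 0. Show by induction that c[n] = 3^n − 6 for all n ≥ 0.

Base case: c[0] = -5, and 3^0 − 6 = 1 − 6 = -5.
Assume c[m] = 3^m − 6 for some m ≥ 0.
Then c[m+1] = 3c[m] + 12 = 3·(3^m − 6) + 12 = 3^{m+1} − 18 + 12 = 3^{m+1} − 6.
So the formula holds for m+1, and by induction c[n] = 3^n − 6 for all n ≥ 0.

c[n] = 3^n − 6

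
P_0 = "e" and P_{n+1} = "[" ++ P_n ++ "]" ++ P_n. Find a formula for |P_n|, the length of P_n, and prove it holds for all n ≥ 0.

Claim: |P_n| = 3·2^n − 2.

Base case: |P_0| = 1, and 3·2^0 − 2 = 1.
Assume |P_r| = 3·2^r − 2.
Then |P_{r+1}| = 1 + |P_r| + 1 + |P_r| = 2|P_r| + 2 = 2(3·2^r − 2) + 2 = 3·2^{r+1} − 4 + 2 = 3·2^{r+1} − 2.
So the formula holds for r+1, and by induction |P_n| = 3·2^n − 2 for all n ≥ 0.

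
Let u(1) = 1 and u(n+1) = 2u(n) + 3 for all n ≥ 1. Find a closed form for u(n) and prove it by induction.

Claim: u(n) = 2^{n+1} − 3.

Base case: u(1) = 1, and 2^{1+1} − 3 = 4 − 3 = 1.
Assume u(m) = 2^{m+1} − 3 for some m ≥ 1.
Then u(m+1) = 2u(m) + 3 = 2·(2^{m+1} − 3) + 3 = 2^{m+2} − 6 + 3 = 2^{m+2} − 3.
This completes the inductive step, so u(n) = 2^{n+1} − 3 for all n ≥ 1.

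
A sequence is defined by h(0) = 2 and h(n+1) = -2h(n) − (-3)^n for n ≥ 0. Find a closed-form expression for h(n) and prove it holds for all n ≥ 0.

Claim: h(n) = (-2)^n + (-3)^n.

Base case: h(0) = 2, and (-2)^0 + (-3)^0 = 1 + 1 = 2.
Assume h(m) = (-2)^m + (-3)^m for some m ≥ 0.
Then h(m+1) = -2h(m) − (-3)^m = -2·((-2)^m + (-3)^m) − (-3)^m = (-2)^{m+1} − 2·(-3)^m − (-3)^m = (-2)^{m+1} − 3·(-3)^m = (-2)^{m+1} + (-3)^{m+1}.
Hence h(n) = (-2)^n + (-3)^n for every n ≥ 0, by induction.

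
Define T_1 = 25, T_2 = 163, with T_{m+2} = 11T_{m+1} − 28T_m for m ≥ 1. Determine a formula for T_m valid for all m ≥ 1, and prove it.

Claim: T_m = 3·7^m + 4^m.

Base cases: T_1 = 25 and 3·7^1 + 4^1 = 25; T_2 = 163 and 3·7^2 + 4^2 = 163.
Assume T_j = 3·7^j + 4^j for all 1 ≤ j ≤ r, where r ≥ 2.
Then T_{r+1} = 11T_r − 28T_{r−1} = 11·(3·7^r + 4^r) − 28·(3·7^{r−1} + 4^{r−1}) = 3·(11·7 − 28)7^{r−1} + (11·4 − 28)4^{r−1} = 147·7^{r−1} + 16·4^{r−1} = 3·7^{r+1} + 4^{r+1}.
So the formula holds for r+1, and by strong induction T_m = 3·7^m + 4^m for all m ≥ 1.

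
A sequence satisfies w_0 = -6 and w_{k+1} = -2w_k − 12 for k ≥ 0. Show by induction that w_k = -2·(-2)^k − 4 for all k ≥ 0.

Base case: w_0 = -6, and -2·(-2)^0 − 4 = -2 − 4 = -6.
Assume w_j = -2·(-2)^j − 4 for some j ≥ 0.
Then w_{j+1} = -2w_j − 12 = -2·(-2·(-2)^j − 4) − 12 = 4·(-2)^j + 8 − 12 = -2·(-2)^{j+1} − 4.
This completes the inductive step, so w_k = -2·(-2)^k − 4 for all k ≥ 0.

w_k = -2·(-2)^k − 4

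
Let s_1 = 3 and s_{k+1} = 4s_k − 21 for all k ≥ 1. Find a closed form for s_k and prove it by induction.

Claim: s_k = -4^k + 7.

Base case: s_1 = 3, and -4^1 + 7 = -4 + 7 = 3.
Assume s_r = -4^r + 7 for some r ≥ 1.
Then s_{r+1} = 4s_r − 21 = 4·(-4^r + 7) − 21 = -4^{r+1} + 28 − 21 = -4^{r+1} + 7.
So the formula holds for r+1, and by induction s_k = -4^k + 7 for all k ≥ 1.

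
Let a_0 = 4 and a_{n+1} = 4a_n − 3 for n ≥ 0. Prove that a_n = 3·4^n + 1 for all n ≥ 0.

Base case: a_0 = 4, and 3·4^0 + 1 = 3 + 1 = 4.
Assume a_m = 3·4^m + 1 for some m ≥ 0.
Then a_{m+1} = 4a_m − 3 = 4·(3·4^m + 1) − 3 = 12·4^m + 4 − 3 = 3·4^{m+1} + 1.
This completes the inductive step, so a_n = 3·4^n + 1 for all n ≥ 0.

a_n = 3·4^n + 1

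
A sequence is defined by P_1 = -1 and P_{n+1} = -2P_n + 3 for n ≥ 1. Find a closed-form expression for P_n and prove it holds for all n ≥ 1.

Claim: P_n = (-2)^n + 1.

Base case: P_1 = -1, and (-2)^1 + 1 = -2 + 1 = -1.
Assume P_j = (-2)^j + 1 for some j ≥ 1.
Then P_{j+1} = -2P_j + 3 = -2·((-2)^j + 1) + 3 = -2·(-2)^j − 2 + 3 = (-2)^{j+1} + 1.
Hence P_n = (-2)^n + 1 for every n ≥ 1, by induction.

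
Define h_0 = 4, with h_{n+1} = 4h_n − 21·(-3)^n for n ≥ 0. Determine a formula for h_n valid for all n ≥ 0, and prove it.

Claim: h_n = 4^n + 3·(-3)^n.

Base case: h_0 = 4, and 4^0 + 3·(-3)^0 = 1 + 3 = 4.
Assume h_m = 4^m + 3·(-3)^m for some m ≥ 0.
Then h_{m+1} = 4h_m − 21·(-3)^m = 4·(4^m + 3·(-3)^m) − 21·(-3)^m = 4^{m+1} + 12·(-3)^m − 21·(-3)^m = 4^{m+1} − 9·(-3)^m = 4^{m+1} + 3·(-3)^{m+1}.
By induction, h_n = 4^n + 3·(-3)^n for all n ≥ 0.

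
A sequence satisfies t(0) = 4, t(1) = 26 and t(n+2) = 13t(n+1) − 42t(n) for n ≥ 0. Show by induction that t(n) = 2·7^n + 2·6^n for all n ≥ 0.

Base cases: t(0) = 4 and 2·7^0 + 2·6^0 = 4; t(1) = 26 and 2·7^1 + 2·6^1 = 26.
Assume t(j) = 2·7^j + 2·6^j for all 0 ≤ j ≤ m, where m ≥ 1.
Then t(m+1) = 13t(m) − 42t(m−1) = 13·(2·7^m + 2·6^m) − 42·(2·7^{m−1} + 2·6^{m−1}) = 2·(13·7 − 42)7^{m−1} + 2·(13·6 − 42)6^{m−1} = 98·7^{m−1} + 72·6^{m−1} = 2·7^{m+1} + 2·6^{m+1}.
By strong induction, t(n) = 2·7^n + 2·6^n for all n ≥ 0.

t(n) = 2·7^n + 2·6^n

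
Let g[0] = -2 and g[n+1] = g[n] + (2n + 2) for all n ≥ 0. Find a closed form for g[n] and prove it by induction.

Claim: g[n] = n^2 + n − 2.

Base case: g[0] = -2, and 0^2 + 0 − 2 = -2.
Assume g[m] = m^2 + m − 2.
Then g[m+1] = g[m] + (2m + 2) = (m^2 + m − 2) + (2m + 2) = m^2 + 3m,
and (m+1)^2 + (m+1) − 2 = m^2 + 3m.
By induction, g[n] = n^2 + n − 2 for all n ≥ 0.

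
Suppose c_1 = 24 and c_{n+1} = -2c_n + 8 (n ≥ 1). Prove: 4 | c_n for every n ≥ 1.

Base case: c_1 = 24 = 4·6, so 4 | c_1.
Assume 4 | c_k, so c_k = 4t for some integer t.
Then c_{k+1} = -2c_k + 8 = -2·(4t) + 8 = 4(-2t + 2), so 4 | c_{k+1}.
Hence 4 | c_n for every n ≥ 1, by induction.

4 | c_n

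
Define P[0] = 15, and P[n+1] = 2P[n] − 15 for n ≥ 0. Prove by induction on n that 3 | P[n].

Base case: P[0] = 15 = 3·5, so 3 | P[0].
Assume 3 | P[m], so P[m] = 3t for some integer t.
Then P[m+1] = 2P[m] − 15 = 2·(3t) − 15 = 3(2t − 5), so 3 | P[m+1].
By induction, 3 | P[n] for all n ≥ 0.

3 | P[n]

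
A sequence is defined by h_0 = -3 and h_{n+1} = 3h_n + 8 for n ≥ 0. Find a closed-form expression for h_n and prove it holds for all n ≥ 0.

Claim: h_n = 3^n − 4.

Base case: h_0 = -3, and 3^0 − 4 = 1 − 4 = -3.
Assume h_m = 3^m − 4 for some m ≥ 0.
Then h_{m+1} = 3h_m + 8 = 3·(3^m − 4) + 8 = 3^{m+1} − 12 + 8 = 3^{m+1} − 4.
By induction, h_n = 3^n − 4 for all n ≥ 0.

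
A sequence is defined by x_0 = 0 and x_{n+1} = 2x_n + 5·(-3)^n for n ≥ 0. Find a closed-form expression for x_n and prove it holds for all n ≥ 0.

Claim: x_n = 2^n − (-3)^n.

Base case: x_0 = 0, and 2^0 − (-3)^0 = 1 − 1 = 0.
Assume x_r = 2^r − (-3)^r for some r ≥ 0.
Then x_{r+1} = 2x_r + 5·(-3)^r = 2·(2^r − (-3)^r) + 5·(-3)^r = 2^{r+1} − 2·(-3)^r + 5·(-3)^r = 2^{r+1} + 3·(-3)^r = 2^{r+1} − (-3)^{r+1}.
Hence x_n = 2^n − (-3)^n for every n ≥ 0, by induction.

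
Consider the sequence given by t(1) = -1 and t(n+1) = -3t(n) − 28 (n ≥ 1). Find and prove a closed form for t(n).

Claim: t(n) = -2·(-3)^n − 7.

Base case: t(1) = -1, and -2·(-3)^1 − 7 = 6 − 7 = -1.
Assume t(j) = -2·(-3)^j − 7 for some j ≥ 1.
Then t(j+1) = -3t(j) − 28 = -3·(-2·(-3)^j − 7) − 28 = 6·(-3)^j + 21 − 28 = -2·(-3)^{j+1} − 7.
Hence t(n) = -2·(-3)^n − 7 for every n ≥ 1, by induction.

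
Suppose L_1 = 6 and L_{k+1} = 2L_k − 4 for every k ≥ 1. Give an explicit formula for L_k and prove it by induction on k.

Claim: L_k = 2^k + 4.

Base case: L_1 = 6, and 2^1 + 4 = 2 + 4 = 6.
Assume L_m = 2^m + 4 for some m ≥ 1.
Then L_{m+1} = 2L_m − 4 = 2·(2^m + 4) − 4 = 2^{m+1} + 8 − 4 = 2^{m+1} + 4.
This completes the inductive step, so L_k = 2^k + 4 for all k ≥ 1.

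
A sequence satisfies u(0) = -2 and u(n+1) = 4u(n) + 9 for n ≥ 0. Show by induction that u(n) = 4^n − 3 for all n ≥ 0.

Base case: u(0) = -2, and 4^0 − 3 = 1 − 3 = -2.
Assume u(k) = 4^k − 3 for some k ≥ 0.
Then u(k+1) = 4u(k) + 9 = 4·(4^k − 3) + 9 = 4^{k+1} − 12 + 9 = 4^{k+1} − 3.
So the formula holds for k+1, and by induction u(n) = 4^n − 3 for all n ≥ 0.

u(n) = 4^n − 3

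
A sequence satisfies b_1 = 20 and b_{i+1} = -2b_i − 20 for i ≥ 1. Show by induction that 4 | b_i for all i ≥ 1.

Base case: b_1 = 20 = 4·5, so 4 | b_1.
Assume 4 | b_k, so b_k = 4t for some integer t.
Then b_{k+1} = -2b_k − 20 = -2·(4t) − 20 = 4(-2t − 5), so 4 | b_{k+1}.
By induction, 4 | b_i for all i ≥ 1.

4 | b_i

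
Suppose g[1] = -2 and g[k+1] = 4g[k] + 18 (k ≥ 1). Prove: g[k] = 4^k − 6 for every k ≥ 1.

Base case: g[1] = -2, and 4^1 − 6 = 4 − 6 = -2.
Assume g[j] = 4^j − 6 for some j ≥ 1.
Then g[j+1] = 4g[j] + 18 = 4·(4^j − 6) + 18 = 4^{j+1} − 24 + 18 = 4^{j+1} − 6.
By induction, g[k] = 4^k − 6 for all k ≥ 1.

g[k] = 4^k − 6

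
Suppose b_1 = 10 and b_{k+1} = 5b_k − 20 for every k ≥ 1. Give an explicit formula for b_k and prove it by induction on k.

Claim: b_k = 5^k + 5.

Base case: b_1 = 10, and 5^1 + 5 = 5 + 5 = 10.
Assume b_r = 5^r + 5 for some r ≥ 1.
Then b_{r+1} = 5b_r − 20 = 5·(5^r + 5) − 20 = 5^{r+1} + 25 − 20 = 5^{r+1} + 5.
This completes the inductive step, so b_k = 5^k + 5 for all k ≥ 1.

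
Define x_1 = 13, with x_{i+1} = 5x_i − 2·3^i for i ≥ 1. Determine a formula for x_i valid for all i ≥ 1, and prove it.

Claim: x_i = 2·5^i + 3^i.

Base case: x_1 = 13, and 2·5^1 + 3^1 = 10 + 3 = 13.
Assume x_m = 2·5^m + 3^m for some m ≥ 1.
Then x_{m+1} = 5x_m − 2·3^m = 5·(2·5^m + 3^m) − 2·3^m = 2·5^{m+1} + 5·3^m − 2·3^m = 2·5^{m+1} + 3·3^m = 2·5^{m+1} + 3^{m+1}.
Hence x_i = 2·5^i + 3^i for every i ≥ 1, by induction.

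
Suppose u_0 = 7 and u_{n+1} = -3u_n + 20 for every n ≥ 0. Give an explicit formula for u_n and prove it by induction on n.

Claim: u_n = 2·(-3)^n + 5.

Base case: u_0 = 7, and 2·(-3)^0 + 5 = 2 + 5 = 7.
Assume u_m = 2·(-3)^m + 5 for some m ≥ 0.
Then u_{m+1} = -3u_m + 20 = -3·(2·(-3)^m + 5) + 20 = -6·(-3)^m − 15 + 20 = 2·(-3)^{m+1} + 5.
Hence u_n = 2·(-3)^n + 5 for every n ≥ 0, by induction.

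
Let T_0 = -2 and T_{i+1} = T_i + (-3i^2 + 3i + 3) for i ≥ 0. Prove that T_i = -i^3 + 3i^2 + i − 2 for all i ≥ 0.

Base case: T_0 = -2, and -0^3 + 3·0^2 + 0 − 2 = -2.
Assume T_m = -m^3 + 3m^2 + m − 2.
Then T_{m+1} = T_m + (-3m^2 + 3m + 3) = (-m^3 + 3m^2 + m − 2) + (-3m^2 + 3m + 3) = -m^3 + 4m + 1,
and -(m+1)^3 + 3·(m+1)^2 + (m+1) − 2 = -m^3 + 4m + 1.
By induction, T_i = -i^3 + 3i^2 + i − 2 for all i ≥ 0.

T_i = -i^3 + 3i^2 + i − 2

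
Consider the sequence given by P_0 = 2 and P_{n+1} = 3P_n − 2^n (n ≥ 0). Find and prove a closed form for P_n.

Claim: P_n = 3^n + 2^n.

Base case: P_0 = 2, and 3^0 + 2^0 = 1 + 1 = 2.
Assume P_m = 3^m + 2^m for some m ≥ 0.
Then P_{m+1} = 3P_m − 2^m = 3·(3^m + 2^m) − 2^m = 3^{m+1} + 3·2^m − 2^m = 3^{m+1} + 2·2^m = 3^{m+1} + 2^{m+1}.
By induction, P_n = 3^n + 2^n for all n ≥ 0.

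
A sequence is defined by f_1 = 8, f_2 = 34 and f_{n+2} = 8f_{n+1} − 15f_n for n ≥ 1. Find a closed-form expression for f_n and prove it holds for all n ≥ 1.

Claim: f_n = 3^n + 5^n.

Base cases: f_1 = 8 and 3^1 + 5^1 = 8; f_2 = 34 and 3^2 + 5^2 = 34.
Assume f_i = 3^i + 5^i for all 1 ≤ i ≤ j, where j ≥ 2.
Then f_{j+1} = 8f_j − 15f_{j−1} = 8·(3^j + 5^j) − 15·(3^{j−1} + 5^{j−1}) = (8·3 − 15)3^{j−1} + (8·5 − 15)5^{j−1} = 9·3^{j−1} + 25·5^{j−1} = 3^{j+1} + 5^{j+1}.
This completes the inductive step, so f_n = 3^n + 5^n for all n ≥ 1.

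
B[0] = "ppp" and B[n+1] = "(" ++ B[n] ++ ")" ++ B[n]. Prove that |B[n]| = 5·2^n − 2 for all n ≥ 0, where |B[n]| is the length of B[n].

Base case: |B[0]| = 3, and 5·2^0 − 2 = 3.
Assume |B[k]| = 5·2^k − 2.
Then |B[k+1]| = 1 + |B[k]| + 1 + |B[k]| = 2|B[k]| + 2 = 2(5·2^k − 2) + 2 = 5·2^{k+1} − 4 + 2 = 5·2^{k+1} − 2.
This completes the inductive step, so |B[n]| = 5·2^n − 2 for all n ≥ 0.

|B[n]| = 5·2^n − 2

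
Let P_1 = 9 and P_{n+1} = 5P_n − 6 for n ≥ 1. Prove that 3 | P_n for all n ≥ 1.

Base case: P_1 = 9 = 3·3, so 3 | P_1.
Assume 3 | P_j, so P_j = 3t for some integer t.
Then P_{j+1} = 5P_j − 6 = 5·(3t) − 6 = 3(5t − 2), so 3 | P_{j+1}.
By induction, 3 | P_n for all n ≥ 1.

3 | P_n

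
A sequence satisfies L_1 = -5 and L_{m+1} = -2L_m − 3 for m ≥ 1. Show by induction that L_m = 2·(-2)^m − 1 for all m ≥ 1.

Base case: L_1 = -5, and 2·(-2)^1 − 1 = -4 − 1 = -5.
Assume L_r = 2·(-2)^r − 1 for some r ≥ 1.
Then L_{r+1} = -2L_r − 3 = -2·(2·(-2)^r − 1) − 3 = -4·(-2)^r + 2 − 3 = 2·(-2)^{r+1} − 1.
By induction, L_m = 2·(-2)^m − 1 for all m ≥ 1.

L_m = 2·(-2)^m − 1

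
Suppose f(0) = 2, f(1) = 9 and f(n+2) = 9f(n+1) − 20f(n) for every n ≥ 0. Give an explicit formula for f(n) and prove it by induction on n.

Claim: f(n) = 5^n + 4^n.

Base cases: f(0) = 2 and 5^0 + 4^0 = 2; f(1) = 9 and 5^1 + 4^1 = 9.
Assume f(j) = 5^j + 4^j for all 0 ≤ j ≤ k, where k ≥ 1.
Then f(k+1) = 9f(k) − 20f(k−1) = 9·(5^k + 4^k) − 20·(5^{k−1} + 4^{k−1}) = (9·5 − 20)5^{k−1} + (9·4 − 20)4^{k−1} = 25·5^{k−1} + 16·4^{k−1} = 5^{k+1} + 4^{k+1}.
Hence f(n) = 5^n + 4^n for every n ≥ 0, by strong induction.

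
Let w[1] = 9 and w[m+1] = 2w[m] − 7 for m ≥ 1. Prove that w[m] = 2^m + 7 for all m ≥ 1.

Base case: w[1] = 9, and 2^1 + 7 = 2 + 7 = 9.
Assume w[r] = 2^r + 7 for some r ≥ 1.
Then w[r+1] = 2w[r] − 7 = 2·(2^r + 7) − 7 = 2^{r+1} + 14 − 7 = 2^{r+1} + 7.
By induction, w[m] = 2^m + 7 for all m ≥ 1.

w[m] = 2^m + 7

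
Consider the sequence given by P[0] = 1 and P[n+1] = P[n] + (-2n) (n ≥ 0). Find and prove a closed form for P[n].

Claim: P[n] = -n^2 + n + 1.

Base case: P[0] = 1, and -0^2 + 0 + 1 = 1.
Assume P[r] = -r^2 + r + 1.
Then P[r+1] = P[r] + (-2r) = (-r^2 + r + 1) + (-2r) = -r^2 − r + 1,
and -(r+1)^2 + (r+1) + 1 = -r^2 − r + 1.
By induction, P[n] = -n^2 + n + 1 for all n ≥ 0.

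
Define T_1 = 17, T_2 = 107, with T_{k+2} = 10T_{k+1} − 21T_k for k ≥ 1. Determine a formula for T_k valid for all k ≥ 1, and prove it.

Claim: T_k = 3^k + 2·7^k.

Base cases: T_1 = 17 and 3^1 + 2·7^1 = 17; T_2 = 107 and 3^2 + 2·7^2 = 107.
Assume T_j = 3^j + 2·7^j for all 1 ≤ j ≤ r, where r ≥ 2.
Then T_{r+1} = 10T_r − 21T_{r−1} = 10·(3^r + 2·7^r) − 21·(3^{r−1} + 2·7^{r−1}) = (10·3 − 21)3^{r−1} + 2·(10·7 − 21)7^{r−1} = 9·3^{r−1} + 98·7^{r−1} = 3^{r+1} + 2·7^{r+1}.
Hence T_k = 3^k + 2·7^k for every k ≥ 1, by strong induction.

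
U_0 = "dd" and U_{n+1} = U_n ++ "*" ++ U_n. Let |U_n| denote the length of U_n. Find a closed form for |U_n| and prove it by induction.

Claim: |U_n| = 3·2^n − 1.

Base case: |U_0| = 2, and 3·2^0 − 1 = 2.
Assume |U_j| = 3·2^j − 1.
Then |U_{j+1}| = |U_j| + 1 + |U_j| = 2|U_j| + 1 = 2(3·2^j − 1) + 1 = 3·2^{j+1} − 2 + 1 = 3·2^{j+1} − 1.
So the formula holds for j+1, and by induction |U_n| = 3·2^n − 1 for all n ≥ 0.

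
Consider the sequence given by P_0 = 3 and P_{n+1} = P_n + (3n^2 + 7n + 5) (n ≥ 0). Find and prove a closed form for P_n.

Claim: P_n = n^3 + 2n^2 + 2n + 3.

Base case: P_0 = 3, and 0^3 + 2·0^2 + 2·0 + 3 = 3.
Assume P_j = j^3 + 2j^2 + 2j + 3.
Then P_{j+1} = P_j + (3j^2 + 7j + 5) = (j^3 + 2j^2 + 2j + 3) + (3j^2 + 7j + 5) = j^3 + 5j^2 + 9j + 8,
and (j+1)^3 + 2·(j+1)^2 + 2·(j+1) + 3 = j^3 + 5j^2 + 9j + 8.
By induction, P_n = n^3 + 2n^2 + 2n + 3 for all n ≥ 0.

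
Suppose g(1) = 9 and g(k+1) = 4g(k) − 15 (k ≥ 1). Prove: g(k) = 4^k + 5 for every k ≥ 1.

Base case: g(1) = 9, and 4^1 + 5 = 4 + 5 = 9.
Assume g(j) = 4^j + 5 for some j ≥ 1.
Then g(j+1) = 4g(j) − 15 = 4·(4^j + 5) − 15 = 4^{j+1} + 20 − 15 = 4^{j+1} + 5.
Hence g(k) = 4^k + 5 for every k ≥ 1, by induction.

g(k) = 4^k + 5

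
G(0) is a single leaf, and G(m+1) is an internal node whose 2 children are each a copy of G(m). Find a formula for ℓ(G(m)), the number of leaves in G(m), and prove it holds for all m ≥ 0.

Claim: ℓ(G(m)) = 2^m.

Base case: ℓ(G(0)) = 1, and 2^0 = 1.
Assume ℓ(G(r)) = 2^r.
Then ℓ(G(r+1)) = 2·ℓ(G(r)) = 2·2^r = 2^{r+1}.
So the formula holds for r+1, and by induction ℓ(G(m)) = 2^m for all m ≥ 0.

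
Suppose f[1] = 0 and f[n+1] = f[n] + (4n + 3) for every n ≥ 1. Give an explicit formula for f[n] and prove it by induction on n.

Claim: f[n] = 2n^2 + n − 3.

Base case: f[1] = 0, and 2·1^2 + 1 − 3 = 0.
Assume f[j] = 2j^2 + j − 3.
Then f[j+1] = f[j] + (4j + 3) = (2j^2 + j − 3) + (4j + 3) = 2j^2 + 5j,
and 2·(j+1)^2 + (j+1) − 3 = 2j^2 + 5j.
Hence f[n] = 2n^2 + n − 3 for every n ≥ 1, by induction.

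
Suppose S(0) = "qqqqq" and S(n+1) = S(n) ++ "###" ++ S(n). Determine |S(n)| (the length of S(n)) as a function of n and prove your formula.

Claim: |S(n)| = 2^{n+3} − 3.

Base case: |S(0)| = 5, and 2^{0+3} − 3 = 5.
Assume |S(j)| = 2^{j+3} − 3.
Then |S(j+1)| = |S(j)| + 3 + |S(j)| = 2|S(j)| + 3 = 2(2^{j+3} − 3) + 3 = 2^{j+1+3} − 6 + 3 = 2^{j+1+3} − 3.
By induction, |S(n)| = 2^{n+3} − 3 for all n ≥ 0.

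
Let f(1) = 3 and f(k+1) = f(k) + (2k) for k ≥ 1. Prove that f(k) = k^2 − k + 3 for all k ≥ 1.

Base case: f(1) = 3, and 1^2 − 1 + 3 = 3.
Assume f(r) = r^2 − r + 3.
Then f(r+1) = f(r) + (2r) = (r^2 − r + 3) + (2r) = r^2 + r + 3,
and (r+1)^2 − (r+1) + 3 = r^2 + r + 3.
This completes the inductive step, so f(k) = k^2 − k + 3 for all k ≥ 1.

f(k) = k^2 − k + 3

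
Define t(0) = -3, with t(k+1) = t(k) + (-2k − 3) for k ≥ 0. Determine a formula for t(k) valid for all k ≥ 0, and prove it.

Claim: t(k) = -k^2 − 2k − 3.

Base case: t(0) = -3, and -0^2 − 2·0 − 3 = -3.
Assume t(j) = -j^2 − 2j − 3.
Then t(j+1) = t(j) + (-2j − 3) = (-j^2 − 2j − 3) + (-2j − 3) = -j^2 − 4j − 6,
and -(j+1)^2 − 2·(j+1) − 3 = -j^2 − 4j − 6.
By induction, t(k) = -k^2 − 2k − 3 for all k ≥ 0.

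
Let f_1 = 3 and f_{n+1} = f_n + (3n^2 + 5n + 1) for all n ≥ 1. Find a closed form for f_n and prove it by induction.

Claim: f_n = n^3 + n^2 − n + 2.

Base case: f_1 = 3, and 1^3 + 1^2 − 1 + 2 = 3.
Assume f_j = j^3 + j^2 − j + 2.
Then f_{j+1} = f_j + (3j^2 + 5j + 1) = (j^3 + j^2 − j + 2) + (3j^2 + 5j + 1) = j^3 + 4j^2 + 4j + 3,
and (j+1)^3 + (j+1)^2 − (j+1) + 2 = j^3 + 4j^2 + 4j + 3.
Hence f_n = n^3 + n^2 − n + 2 for every n ≥ 1, by induction.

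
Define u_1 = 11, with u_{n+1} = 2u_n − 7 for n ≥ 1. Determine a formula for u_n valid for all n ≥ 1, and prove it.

Claim: u_n = 2^{n+1} + 7.

Base case: u_1 = 11, and 2^{1+1} + 7 = 4 + 7 = 11.
Assume u_j = 2^{j+1} + 7 for some j ≥ 1.
Then u_{j+1} = 2u_j − 7 = 2·(2^{j+1} + 7) − 7 = 2^{j+2} + 14 − 7 = 2^{j+2} + 7.
So the formula holds for j+1, and by induction u_n = 2^{n+1} + 7 for all n ≥ 1.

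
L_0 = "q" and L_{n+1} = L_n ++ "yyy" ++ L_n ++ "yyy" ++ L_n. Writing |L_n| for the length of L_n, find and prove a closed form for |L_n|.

Claim: |L_n| = 4·3^n − 3.

Base case: |L_0| = 1, and 4·3^0 − 3 = 1.
Assume |L_m| = 4·3^m − 3.
Then |L_{m+1}| = 3|L_m| + 6 = 3(4·3^m − 3) + 6 = 4·3^{m+1} − 9 + 6 = 4·3^{m+1} − 3.
By induction, |L_n| = 4·3^n − 3 for all n ≥ 0.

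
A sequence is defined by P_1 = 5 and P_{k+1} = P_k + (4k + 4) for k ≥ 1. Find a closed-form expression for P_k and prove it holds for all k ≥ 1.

Claim: P_k = 2k^2 + 2k + 1.

Base case: P_1 = 5, and 2·1^2 + 2·1 + 1 = 5.
Assume P_m = 2m^2 + 2m + 1.
Then P_{m+1} = P_m + (4m + 4) = (2m^2 + 2m + 1) + (4m + 4) = 2m^2 + 6m + 5,
and 2·(m+1)^2 + 2·(m+1) + 1 = 2m^2 + 6m + 5.
Hence P_k = 2k^2 + 2k + 1 for every k ≥ 1, by induction.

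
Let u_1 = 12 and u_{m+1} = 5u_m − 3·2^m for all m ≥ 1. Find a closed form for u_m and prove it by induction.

Claim: u_m = 2·5^m + 2^m.

Base case: u_1 = 12, and 2·5^1 + 2^1 = 10 + 2 = 12.
Assume u_r = 2·5^r + 2^r for some r ≥ 1.
Then u_{r+1} = 5u_r − 3·2^r = 5·(2·5^r + 2^r) − 3·2^r = 2·5^{r+1} + 5·2^r − 3·2^r = 2·5^{r+1} + 2·2^r = 2·5^{r+1} + 2^{r+1}.
Hence u_m = 2·5^m + 2^m for every m ≥ 1, by induction.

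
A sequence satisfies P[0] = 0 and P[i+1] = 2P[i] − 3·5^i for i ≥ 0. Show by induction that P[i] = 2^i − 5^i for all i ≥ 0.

Base case: P[0] = 0, and 2^0 − 5^0 = 1 − 1 = 0.
Assume P[k] = 2^k − 5^k for some k ≥ 0.
Then P[k+1] = 2P[k] − 3·5^k = 2·(2^k − 5^k) − 3·5^k = 2^{k+1} − 2·5^k − 3·5^k = 2^{k+1} − 5·5^k = 2^{k+1} − 5^{k+1}.
This completes the inductive step, so P[i] = 2^i − 5^i for all i ≥ 0.

P[i] = 2^i − 5^i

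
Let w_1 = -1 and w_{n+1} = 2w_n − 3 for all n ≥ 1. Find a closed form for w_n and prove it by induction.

Claim: w_n = -2^{n+1} + 3.

Base case: w_1 = -1, and -2^{1+1} + 3 = -4 + 3 = -1.
Assume w_k = -2^{k+1} + 3 for some k ≥ 1.
Then w_{k+1} = 2w_k − 3 = 2·(-2^{k+1} + 3) − 3 = -2^{k+2} + 6 − 3 = -2^{k+2} + 3.
So the formula holds for k+1, and by induction w_n = -2^{n+1} + 3 for all n ≥ 1.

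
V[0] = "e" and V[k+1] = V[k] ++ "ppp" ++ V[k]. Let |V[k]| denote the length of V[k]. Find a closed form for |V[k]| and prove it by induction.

Claim: |V[k]| = 2^{k+2} − 3.

Base case: |V[0]| = 1, and 2^{0+2} − 3 = 1.
Assume |V[m]| = 2^{m+2} − 3.
Then |V[m+1]| = |V[m]| + 3 + |V[m]| = 2|V[m]| + 3 = 2(2^{m+2} − 3) + 3 = 2^{m+3} − 6 + 3 = 2^{m+3} − 3.
So the formula holds for m+1, and by induction |V[k]| = 2^{k+2} − 3 for all k ≥ 0.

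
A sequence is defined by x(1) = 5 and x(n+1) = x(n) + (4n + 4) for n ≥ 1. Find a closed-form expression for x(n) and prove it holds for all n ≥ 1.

Claim: x(n) = 2n^2 + 2n + 1.

Base case: x(1) = 5, and 2·1^2 + 2·1 + 1 = 5.
Assume x(j) = 2j^2 + 2j + 1.
Then x(j+1) = x(j) + (4j + 4) = (2j^2 + 2j + 1) + (4j + 4) = 2j^2 + 6j + 5,
and 2·(j+1)^2 + 2·(j+1) + 1 = 2j^2 + 6j + 5.
This completes the inductive step, so x(n) = 2n^2 + 2n + 1 for all n ≥ 1.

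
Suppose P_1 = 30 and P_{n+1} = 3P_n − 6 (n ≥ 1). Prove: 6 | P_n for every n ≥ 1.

Base case: P_1 = 30 = 6·5, so 6 | P_1.
Assume 6 | P_m, so P_m = 6t for some integer t.
Then P_{m+1} = 3P_m − 6 = 3·(6t) − 6 = 6(3t − 1), so 6 | P_{m+1}.
By induction, 6 | P_n for all n ≥ 1.

6 | P_n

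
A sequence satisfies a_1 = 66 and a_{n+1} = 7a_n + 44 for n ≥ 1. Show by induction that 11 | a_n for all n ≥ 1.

Base case: a_1 = 66 = 11·6, so 11 | a_1.
Assume 11 | a_j, so a_j = 11t for some integer t.
Then a_{j+1} = 7a_j + 44 = 7·(11t) + 44 = 11(7t + 4), so 11 | a_{j+1}.
By induction, 11 | a_n for all n ≥ 1.

11 | a_n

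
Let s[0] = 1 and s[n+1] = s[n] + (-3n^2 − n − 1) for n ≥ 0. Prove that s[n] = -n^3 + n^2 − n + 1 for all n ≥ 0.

Base case: s[0] = 1, and -0^3 + 0^2 − 0 + 1 = 1.
Assume s[m] = -m^3 + m^2 − m + 1.
Then s[m+1] = s[m] + (-3m^2 − m − 1) = (-m^3 + m^2 − m + 1) + (-3m^2 − m − 1) = -m^3 − 2m^2 − 2m,
and -(m+1)^3 + (m+1)^2 − (m+1) + 1 = -m^3 − 2m^2 − 2m.
By induction, s[n] = -n^3 + n^2 − n + 1 for all n ≥ 0.

s[n] = -n^3 + n^2 − n + 1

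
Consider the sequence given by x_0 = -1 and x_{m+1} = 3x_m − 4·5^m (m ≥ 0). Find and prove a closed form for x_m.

Claim: x_m = 3^m − 2·5^m.

Base case: x_0 = -1, and 3^0 − 2·5^0 = 1 − 2 = -1.
Assume x_k = 3^k − 2·5^k for some k ≥ 0.
Then x_{k+1} = 3x_k − 4·5^k = 3·(3^k − 2·5^k) − 4·5^k = 3^{k+1} − 6·5^k − 4·5^k = 3^{k+1} − 10·5^k = 3^{k+1} − 2·5^{k+1}.
By induction, x_m = 3^m − 2·5^m for all m ≥ 0.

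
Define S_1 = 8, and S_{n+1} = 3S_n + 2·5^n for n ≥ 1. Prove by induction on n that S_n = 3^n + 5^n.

Base case: S_1 = 8, and 3^1 + 5^1 = 3 + 5 = 8.
Assume S_m = 3^m + 5^m for some m ≥ 1.
Then S_{m+1} = 3S_m + 2·5^m = 3·(3^m + 5^m) + 2·5^m = 3^{m+1} + 3·5^m + 2·5^m = 3^{m+1} + 5·5^m = 3^{m+1} + 5^{m+1}.
Hence S_n = 3^n + 5^n for every n ≥ 1, by induction.

S_n = 3^n + 5^n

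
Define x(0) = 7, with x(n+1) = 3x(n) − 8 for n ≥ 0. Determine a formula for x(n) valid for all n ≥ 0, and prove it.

Claim: x(n) = 3^{n+1} + 4.

Base case: x(0) = 7, and 3^{0+1} + 4 = 3 + 4 = 7.
Assume x(k) = 3^{k+1} + 4 for some k ≥ 0.
Then x(k+1) = 3x(k) − 8 = 3·(3^{k+1} + 4) − 8 = 3^{k+2} + 12 − 8 = 3^{k+2} + 4.
Hence x(n) = 3^{n+1} + 4 for every n ≥ 0, by induction.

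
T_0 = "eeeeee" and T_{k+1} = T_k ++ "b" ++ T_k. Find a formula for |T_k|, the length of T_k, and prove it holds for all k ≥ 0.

Claim: |T_k| = 7·2^k − 1.

Base case: |T_0| = 6, and 7·2^0 − 1 = 6.
Assume |T_m| = 7·2^m − 1.
Then |T_{m+1}| = |T_m| + 1 + |T_m| = 2|T_m| + 1 = 2(7·2^m − 1) + 1 = 7·2^{m+1} − 2 + 1 = 7·2^{m+1} − 1.
Hence |T_k| = 7·2^k − 1 for every k ≥ 0, by induction.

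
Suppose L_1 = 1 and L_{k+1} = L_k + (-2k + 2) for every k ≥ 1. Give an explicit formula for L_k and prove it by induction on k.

Claim: L_k = -k^2 + 3k − 1.

Base case: L_1 = 1, and -1^2 + 3·1 − 1 = 1.
Assume L_j = -j^2 + 3j − 1.
Then L_{j+1} = L_j + (-2j + 2) = (-j^2 + 3j − 1) + (-2j + 2) = -j^2 + j + 1,
and -(j+1)^2 + 3·(j+1) − 1 = -j^2 + j + 1.
Hence L_k = -k^2 + 3k − 1 for every k ≥ 1, by induction.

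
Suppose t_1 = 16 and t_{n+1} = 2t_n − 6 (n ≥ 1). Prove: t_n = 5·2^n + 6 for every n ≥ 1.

Base case: t_1 = 16, and 5·2^1 + 6 = 10 + 6 = 16.
Assume t_m = 5·2^m + 6 for some m ≥ 1.
Then t_{m+1} = 2t_m − 6 = 2·(5·2^m + 6) − 6 = 10·2^m + 12 − 6 = 5·2^{m+1} + 6.
So the formula holds for m+1, and by induction t_n = 5·2^n + 6 for all n ≥ 1.

t_n = 5·2^n + 6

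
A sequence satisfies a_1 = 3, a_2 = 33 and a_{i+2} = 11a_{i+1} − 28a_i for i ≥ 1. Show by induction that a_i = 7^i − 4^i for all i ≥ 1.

Base cases: a_1 = 3 and 7^1 − 4^1 = 3; a_2 = 33 and 7^2 − 4^2 = 33.
Assume a_j = 7^j − 4^j for all 1 ≤ j ≤ r, where r ≥ 2.
Then a_{r+1} = 11a_r − 28a_{r−1} = 11·(7^r − 4^r) − 28·(7^{r−1} − 4^{r−1}) = (11·7 − 28)7^{r−1} − (11·4 − 28)4^{r−1} = 49·7^{r−1} − 16·4^{r−1} = 7^{r+1} − 4^{r+1}.
So the formula holds for r+1, and by strong induction a_i = 7^i − 4^i for all i ≥ 1.

a_i = 7^i − 4^i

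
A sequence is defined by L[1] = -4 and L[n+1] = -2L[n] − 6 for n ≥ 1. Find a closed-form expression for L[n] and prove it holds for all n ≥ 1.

Claim: L[n] = (-2)^n − 2.

Base case: L[1] = -4, and (-2)^1 − 2 = -2 − 2 = -4.
Assume L[m] = (-2)^m − 2 for some m ≥ 1.
Then L[m+1] = -2L[m] − 6 = -2·((-2)^m − 2) − 6 = -2·(-2)^m + 4 − 6 = (-2)^{m+1} − 2.
This completes the inductive step, so L[n] = (-2)^n − 2 for all n ≥ 1.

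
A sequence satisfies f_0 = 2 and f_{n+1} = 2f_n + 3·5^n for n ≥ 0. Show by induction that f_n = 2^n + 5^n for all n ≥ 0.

Base case: f_0 = 2, and 2^0 + 5^0 = 1 + 1 = 2.
Assume f_j = 2^j + 5^j for some j ≥ 0.
Then f_{j+1} = 2f_j + 3·5^j = 2·(2^j + 5^j) + 3·5^j = 2^{j+1} + 2·5^j + 3·5^j = 2^{j+1} + 5·5^j = 2^{j+1} + 5^{j+1}.
So the formula holds for j+1, and by induction f_n = 2^n + 5^n for all n ≥ 0.

f_n = 2^n + 5^n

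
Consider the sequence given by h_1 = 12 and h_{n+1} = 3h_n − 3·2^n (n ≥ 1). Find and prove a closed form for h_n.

Claim: h_n = 2·3^n + 3·2^n.

Base case: h_1 = 12, and 2·3^1 + 3·2^1 = 6 + 6 = 12.
Assume h_r = 2·3^r + 3·2^r for some r ≥ 1.
Then h_{r+1} = 3h_r − 3·2^r = 3·(2·3^r + 3·2^r) − 3·2^r = 2·3^{r+1} + 9·2^r − 3·2^r = 2·3^{r+1} + 6·2^r = 2·3^{r+1} + 3·2^{r+1}.
Hence h_n = 2·3^n + 3·2^n for every n ≥ 1, by induction.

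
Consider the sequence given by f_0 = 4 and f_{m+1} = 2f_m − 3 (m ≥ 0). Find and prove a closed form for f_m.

Claim: f_m = 2^m + 3.

Base case: f_0 = 4, and 2^0 + 3 = 1 + 3 = 4.
Assume f_r = 2^r + 3 for some r ≥ 0.
Then f_{r+1} = 2f_r − 3 = 2·(2^r + 3) − 3 = 2^{r+1} + 6 − 3 = 2^{r+1} + 3.
By induction, f_m = 2^m + 3 for all m ≥ 0.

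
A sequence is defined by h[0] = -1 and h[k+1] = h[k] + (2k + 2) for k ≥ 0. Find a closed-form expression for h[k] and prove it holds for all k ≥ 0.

Claim: h[k] = k^2 + k − 1.

Base case: h[0] = -1, and 0^2 + 0 − 1 = -1.
Assume h[j] = j^2 + j − 1.
Then h[j+1] = h[j] + (2j + 2) = (j^2 + j − 1) + (2j + 2) = j^2 + 3j + 1,
and (j+1)^2 + (j+1) − 1 = j^2 + 3j + 1.
Hence h[k] = k^2 + k − 1 for every k ≥ 0, by induction.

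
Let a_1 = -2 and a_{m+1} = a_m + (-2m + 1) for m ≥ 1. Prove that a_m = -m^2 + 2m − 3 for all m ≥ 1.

Base case: a_1 = -2, and -1^2 + 2·1 − 3 = -2.
Assume a_k = -k^2 + 2k − 3.
Then a_{k+1} = a_k + (-2k + 1) = (-k^2 + 2k − 3) + (-2k + 1) = -k^2 − 2,
and -(k+1)^2 + 2·(k+1) − 3 = -k^2 − 2.
By induction, a_m = -m^2 + 2m − 3 for all m ≥ 1.

a_m = -m^2 + 2m − 3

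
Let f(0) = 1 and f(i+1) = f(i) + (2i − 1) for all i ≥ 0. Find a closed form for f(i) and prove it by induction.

Claim: f(i) = i^2 − 2i + 1.

Base case: f(0) = 1, and 0^2 − 2·0 + 1 = 1.
Assume f(r) = r^2 − 2r + 1.
Then f(r+1) = f(r) + (2r − 1) = (r^2 − 2r + 1) + (2r − 1) = r^2,
and (r+1)^2 − 2·(r+1) + 1 = r^2.
This completes the inductive step, so f(i) = i^2 − 2i + 1 for all i ≥ 0.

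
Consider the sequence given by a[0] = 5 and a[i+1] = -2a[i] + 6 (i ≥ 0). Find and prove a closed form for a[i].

Claim: a[i] = 3·(-2)^i + 2.

Base case: a[0] = 5, and 3·(-2)^0 + 2 = 3 + 2 = 5.
Assume a[r] = 3·(-2)^r + 2 for some r ≥ 0.
Then a[r+1] = -2a[r] + 6 = -2·(3·(-2)^r + 2) + 6 = -6·(-2)^r − 4 + 6 = 3·(-2)^{r+1} + 2.
By induction, a[i] = 3·(-2)^i + 2 for all i ≥ 0.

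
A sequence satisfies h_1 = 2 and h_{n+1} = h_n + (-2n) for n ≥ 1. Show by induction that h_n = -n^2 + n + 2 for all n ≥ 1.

Base case: h_1 = 2, and -1^2 + 1 + 2 = 2.
Assume h_m = -m^2 + m + 2.
Then h_{m+1} = h_m + (-2m) = (-m^2 + m + 2) + (-2m) = -m^2 − m + 2,
and -(m+1)^2 + (m+1) + 2 = -m^2 − m + 2.
By induction, h_n = -n^2 + n + 2 for all n ≥ 1.

h_n = -n^2 + n + 2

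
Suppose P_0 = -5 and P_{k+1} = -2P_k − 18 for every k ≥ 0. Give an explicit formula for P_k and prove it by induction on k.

Claim: P_k = (-2)^k − 6.

Base case: P_0 = -5, and (-2)^0 − 6 = 1 − 6 = -5.
Assume P_r = (-2)^r − 6 for some r ≥ 0.
Then P_{r+1} = -2P_r − 18 = -2·((-2)^r − 6) − 18 = -2·(-2)^r + 12 − 18 = (-2)^{r+1} − 6.
Hence P_k = (-2)^k − 6 for every k ≥ 0, by induction.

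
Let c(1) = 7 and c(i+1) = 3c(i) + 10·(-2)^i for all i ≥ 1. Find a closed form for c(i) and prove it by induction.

Claim: c(i) = 3^i − 2·(-2)^i.

Base case: c(1) = 7, and 3^1 − 2·(-2)^1 = 3 + 4 = 7.
Assume c(k) = 3^k − 2·(-2)^k for some k ≥ 1.
Then c(k+1) = 3c(k) + 10·(-2)^k = 3·(3^k − 2·(-2)^k) + 10·(-2)^k = 3^{k+1} − 6·(-2)^k + 10·(-2)^k = 3^{k+1} + 4·(-2)^k = 3^{k+1} − 2·(-2)^{k+1}.
By induction, c(i) = 3^i − 2·(-2)^i for all i ≥ 1.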